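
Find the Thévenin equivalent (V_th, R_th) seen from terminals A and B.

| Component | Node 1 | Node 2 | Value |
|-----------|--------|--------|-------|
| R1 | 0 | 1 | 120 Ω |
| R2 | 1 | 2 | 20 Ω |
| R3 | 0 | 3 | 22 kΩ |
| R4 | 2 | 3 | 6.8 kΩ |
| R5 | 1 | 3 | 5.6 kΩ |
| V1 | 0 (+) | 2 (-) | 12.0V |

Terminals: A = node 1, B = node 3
Step 1 — V_th is the open-circuit voltage V_A - V_B (nothing connected across the terminals).
Nodal analysis, taking node 2 as the 0 V reference.
Source V1 fixes V_0 = 12 V.
KCL at each unknown node (sum of currents leaving = 0; resistances in Ω):
  Node 1: (V_1 - 12)/120 + (V_1 - 0)/20 + (V_1 - V_3)/5600 = 0
  Node 3: (V_3 - 12)/22000 + (V_3 - 0)/6800 + (V_3 - V_1)/5600 = 0
Collecting terms (coefficients in siemens):
  0.05851·V_1 - 0.0001786·V_3 = 0.1
  0.0003711·V_3 - 0.0001786·V_1 = 0.0005455
Determinant D = (0.05851)(0.0003711) - (-0.0001786)(-0.0001786) = 0.00002168
V_1 = [(0.1)(0.0003711) - (-0.0001786)(0.0005455)]/D = 1.716 V
V_3 = [(0.05851)(0.0005455) - (0.1)(-0.0001786)]/D = 2.296 V
V_th = V_1 - V_3 = 1.716 - 2.296 = -0.5796 V
Step 2 — R_th: zero the source — replace V1 by a short circuit (node 2 merges into node 0) — and find the resistance seen between A (node 1) and B (node 3).
Reduce the network between node 1 (A) and node 3 (B) by series/parallel combination:
  Rp1 = R1 ‖ R2 (parallel, both between nodes 0 and 1) = 1/(1/120 + 1/20) = 17.14 Ω
  Rp2 = R3 ‖ R4 (parallel, both between nodes 0 and 3) = 1/(1/22000 + 1/6800) = 5194 Ω
  Rs1 = Rp1 + Rp2 (series, joined only at node 0) = 17.14 + 5194 = 5212 Ω
  Rp3 = R5 ‖ Rs1 (parallel, both between nodes 1 and 3) = 1/(1/5600 + 1/5212) = 2699 Ω
R_th = 2.699 kΩ

Final answer: V_th = -0.5796 V, R_th = 2.699 kΩ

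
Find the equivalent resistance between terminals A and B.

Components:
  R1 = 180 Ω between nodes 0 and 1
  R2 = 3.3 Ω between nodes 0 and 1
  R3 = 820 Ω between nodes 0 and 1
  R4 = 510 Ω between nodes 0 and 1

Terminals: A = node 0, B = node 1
Reduce the network between node 0 (A) and node 1 (B) by series/parallel combination:
  Rp1 = R1 ‖ R2 ‖ R3 ‖ R4 (parallel, all between nodes 0 and 1) = 1/(1/180 + 1/3.3 + 1/820 + 1/510) = 3.208 Ω
R_eq = 3.208 Ω

Final answer: 3.208 Ω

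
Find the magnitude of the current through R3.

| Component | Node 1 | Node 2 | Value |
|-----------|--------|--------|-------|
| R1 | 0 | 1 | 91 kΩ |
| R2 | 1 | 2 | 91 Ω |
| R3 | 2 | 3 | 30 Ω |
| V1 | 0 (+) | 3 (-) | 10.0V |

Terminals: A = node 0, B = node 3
Nodal analysis, taking node 3 as the 0 V reference.
Source V1 fixes V_0 = 10 V.
KCL at each unknown node (sum of currents leaving = 0; resistances in Ω):
  Node 1: (V_1 - 10)/91000 + (V_1 - V_2)/91 = 0
  Node 2: (V_2 - V_1)/91 + (V_2 - 0)/30 = 0
Collecting terms (coefficients in siemens):
  0.011·V_1 - 0.01099·V_2 = 0.0001099
  0.04432·V_2 - 0.01099·V_1 = 0
Determinant D = (0.011)(0.04432) - (-0.01099)(-0.01099) = 0.0003668
V_1 = [(0.0001099)(0.04432) - (-0.01099)(0)]/D = 0.01328 V
V_2 = [(0.011)(0) - (0.0001099)(-0.01099)]/D = 0.003292 V
I_R3 = (V_2 - V_3)/R3 = (0.003292 - 0)/30 = 0.0001097 A
|I_R3| = 0.0001097 A

Final answer: |I_R3| = 0.0001097 A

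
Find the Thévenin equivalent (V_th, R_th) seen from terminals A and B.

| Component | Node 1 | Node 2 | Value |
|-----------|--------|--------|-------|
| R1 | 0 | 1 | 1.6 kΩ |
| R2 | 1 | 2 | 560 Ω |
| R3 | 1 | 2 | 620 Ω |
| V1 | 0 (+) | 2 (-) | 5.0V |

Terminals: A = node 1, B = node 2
Step 1 — V_th is the open-circuit voltage V_A - V_B (nothing connected across the terminals).
Nodal analysis, taking node 2 as the 0 V reference.
Source V1 fixes V_0 = 5 V.
KCL at each unknown node (sum of currents leaving = 0; resistances in Ω):
  Node 1: (V_1 - 5)/1600 + (V_1 - 0)/560 + (V_1 - 0)/620 = 0
Collecting terms: 0.004024 × V_1 = 0.003125  =>  V_1 = 0.7767 V
V_th = V_1 - V_2 = 0.7767 - 0 = 0.7767 V
Step 2 — R_th: zero the source — replace V1 by a short circuit (node 2 merges into node 0) — and find the resistance seen between A (node 1) and B (node 0).
Reduce the network between node 1 (A) and node 0 (B) by series/parallel combination:
  Rp1 = R1 ‖ R2 ‖ R3 (parallel, all between nodes 0 and 1) = 1/(1/1600 + 1/560 + 1/620) = 248.5 Ω
R_th = 248.5 Ω

Final answer: V_th = 0.7767 V, R_th = 248.5 Ω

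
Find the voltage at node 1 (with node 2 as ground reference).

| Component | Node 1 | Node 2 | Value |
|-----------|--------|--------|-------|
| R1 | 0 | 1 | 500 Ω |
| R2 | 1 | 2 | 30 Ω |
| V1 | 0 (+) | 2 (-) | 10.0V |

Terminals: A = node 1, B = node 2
Nodal analysis, taking node 2 as the 0 V reference.
Source V1 fixes V_0 = 10 V.
KCL at each unknown node (sum of currents leaving = 0; resistances in Ω):
  Node 1: (V_1 - 10)/500 + (V_1 - 0)/30 = 0
Collecting terms: 0.03533 × V_1 = 0.02  =>  V_1 = 0.566 V
The requested potential is V_1 = 0.566 V.

Final answer: V_1 = 0.566 V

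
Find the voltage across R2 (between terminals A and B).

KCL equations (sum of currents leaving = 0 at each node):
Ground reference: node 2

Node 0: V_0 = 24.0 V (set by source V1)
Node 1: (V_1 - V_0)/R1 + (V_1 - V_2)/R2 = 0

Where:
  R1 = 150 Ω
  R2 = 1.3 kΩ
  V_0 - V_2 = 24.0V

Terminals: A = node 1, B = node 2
R1 and R2 are in series across V1 (node 0 → node 1 → node 2), and the output A–B is taken across R2, so this is a voltage divider.
Series current: I = V1/(R1 + R2) = 24/(150 + 1300) = 24/1450 = 0.01655 A
V_R2 = I × R2 = V1 × R2/(R1 + R2) = 24 × 1300/1450 = 21.52 V

Final answer: 21.52 V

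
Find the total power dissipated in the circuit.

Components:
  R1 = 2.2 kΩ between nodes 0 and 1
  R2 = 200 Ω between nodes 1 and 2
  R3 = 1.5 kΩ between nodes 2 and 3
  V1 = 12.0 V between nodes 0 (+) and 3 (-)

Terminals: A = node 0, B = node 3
Nodal analysis, taking node 3 as the 0 V reference.
Source V1 fixes V_0 = 12 V.
KCL at each unknown node (sum of currents leaving = 0; resistances in Ω):
  Node 1: (V_1 - 12)/2200 + (V_1 - V_2)/200 = 0
  Node 2: (V_2 - V_1)/200 + (V_2 - 0)/1500 = 0
Collecting terms (coefficients in siemens):
  0.005455·V_1 - 0.005·V_2 = 0.005455
  0.005667·V_2 - 0.005·V_1 = 0
Determinant D = (0.005455)(0.005667) - (-0.005)(-0.005) = 0.000005909
V_1 = [(0.005455)(0.005667) - (-0.005)(0)]/D = 5.231 V
V_2 = [(0.005455)(0) - (0.005455)(-0.005)]/D = 4.615 V
Power in each resistor, P = (ΔV)²/R:
  P_R1 = (12 - 5.231)²/2200 = 0.02083 W
  P_R2 = (5.231 - 4.615)²/200 = 0.001893 W
  P_R3 = (4.615 - 0)²/1500 = 0.0142 W
P_total = P_R1 + P_R2 + P_R3 = 0.03692 W

Final answer: 0.03692 W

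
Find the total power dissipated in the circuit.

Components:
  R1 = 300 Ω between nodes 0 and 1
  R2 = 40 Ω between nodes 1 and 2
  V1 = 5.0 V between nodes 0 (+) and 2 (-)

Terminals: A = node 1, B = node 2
Nodal analysis, taking node 2 as the 0 V reference.
Source V1 fixes V_0 = 5 V.
KCL at each unknown node (sum of currents leaving = 0; resistances in Ω):
  Node 1: (V_1 - 5)/300 + (V_1 - 0)/40 = 0
Collecting terms: 0.02833 × V_1 = 0.01667  =>  V_1 = 0.5882 V
Power in each resistor, P = (ΔV)²/R:
  P_R1 = (5 - 0.5882)²/300 = 0.06488 W
  P_R2 = (0.5882 - 0)²/40 = 0.008651 W
P_total = P_R1 + P_R2 = 0.07353 W

Final answer: 0.07353 W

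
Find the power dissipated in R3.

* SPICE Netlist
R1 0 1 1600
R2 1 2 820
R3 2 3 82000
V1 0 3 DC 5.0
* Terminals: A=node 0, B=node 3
Nodal analysis, taking node 3 as the 0 V reference.
Source V1 fixes V_0 = 5 V.
KCL at each unknown node (sum of currents leaving = 0; resistances in Ω):
  Node 1: (V_1 - 5)/1600 + (V_1 - V_2)/820 = 0
  Node 2: (V_2 - V_1)/820 + (V_2 - 0)/82000 = 0
Collecting terms (coefficients in siemens):
  0.001845·V_1 - 0.00122·V_2 = 0.003125
  0.001232·V_2 - 0.00122·V_1 = 0
Determinant D = (0.001845)(0.001232) - (-0.00122)(-0.00122) = 0.0000007847
V_1 = [(0.003125)(0.001232) - (-0.00122)(0)]/D = 4.905 V
V_2 = [(0.001845)(0) - (0.003125)(-0.00122)]/D = 4.857 V
I_R3 = (V_2 - V_3)/R3 = (4.857 - 0)/82000 = 0.00005923 A
P_R3 = I_R3² × R3 = (0.00005923)² × 82000 = 0.0002876 W

Final answer: 0.0002876 W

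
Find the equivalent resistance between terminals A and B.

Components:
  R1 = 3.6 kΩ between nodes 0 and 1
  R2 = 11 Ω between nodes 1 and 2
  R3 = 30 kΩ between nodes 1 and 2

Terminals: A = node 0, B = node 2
Reduce the network between node 0 (A) and node 2 (B) by series/parallel combination:
  Rp1 = R2 ‖ R3 (parallel, both between nodes 1 and 2) = 1/(1/11 + 1/30000) = 11 Ω
  Rs1 = R1 + Rp1 (series, joined only at node 1) = 3600 + 11 = 3611 Ω
R_eq = 3.611 kΩ

Final answer: 3.611 kΩ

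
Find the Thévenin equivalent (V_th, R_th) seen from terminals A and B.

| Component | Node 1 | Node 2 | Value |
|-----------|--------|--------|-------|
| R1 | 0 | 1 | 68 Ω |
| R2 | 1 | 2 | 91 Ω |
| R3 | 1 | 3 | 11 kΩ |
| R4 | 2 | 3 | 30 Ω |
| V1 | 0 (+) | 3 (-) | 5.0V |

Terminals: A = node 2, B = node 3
Step 1 — V_th is the open-circuit voltage V_A - V_B (nothing connected across the terminals).
Nodal analysis, taking node 3 as the 0 V reference.
Source V1 fixes V_0 = 5 V.
KCL at each unknown node (sum of currents leaving = 0; resistances in Ω):
  Node 1: (V_1 - 5)/68 + (V_1 - V_2)/91 + (V_1 - 0)/11000 = 0
  Node 2: (V_2 - V_1)/91 + (V_2 - 0)/30 = 0
Collecting terms (coefficients in siemens):
  0.02579·V_1 - 0.01099·V_2 = 0.07353
  0.04432·V_2 - 0.01099·V_1 = 0
Determinant D = (0.02579)(0.04432) - (-0.01099)(-0.01099) = 0.001022
V_1 = [(0.07353)(0.04432) - (-0.01099)(0)]/D = 3.188 V
V_2 = [(0.02579)(0) - (0.07353)(-0.01099)]/D = 0.7905 V
V_th = V_2 - V_3 = 0.7905 - 0 = 0.7905 V
Step 2 — R_th: zero the source — replace V1 by a short circuit (node 3 merges into node 0) — and find the resistance seen between A (node 2) and B (node 0).
Reduce the network between node 2 (A) and node 0 (B) by series/parallel combination:
  Rp1 = R1 ‖ R3 (parallel, both between nodes 0 and 1) = 1/(1/68 + 1/11000) = 67.58 Ω
  Rs1 = R2 + Rp1 (series, joined only at node 1) = 91 + 67.58 = 158.6 Ω
  Rp2 = R4 ‖ Rs1 (parallel, both between nodes 0 and 2) = 1/(1/30 + 1/158.6) = 25.23 Ω
R_th = 25.23 Ω

Final answer: V_th = 0.7905 V, R_th = 25.23 Ω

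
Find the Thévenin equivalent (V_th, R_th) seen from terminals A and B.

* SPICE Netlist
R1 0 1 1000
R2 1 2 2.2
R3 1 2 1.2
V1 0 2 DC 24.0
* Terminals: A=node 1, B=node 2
Step 1 — V_th is the open-circuit voltage V_A - V_B (nothing connected across the terminals).
Nodal analysis, taking node 2 as the 0 V reference.
Source V1 fixes V_0 = 24 V.
KCL at each unknown node (sum of currents leaving = 0; resistances in Ω):
  Node 1: (V_1 - 24)/1000 + (V_1 - 0)/2.2 + (V_1 - 0)/1.2 = 0
Collecting terms: 1.289 × V_1 = 0.024  =>  V_1 = 0.01862 V
V_th = V_1 - V_2 = 0.01862 - 0 = 0.01862 V
Step 2 — R_th: zero the source — replace V1 by a short circuit (node 2 merges into node 0) — and find the resistance seen between A (node 1) and B (node 0).
Reduce the network between node 1 (A) and node 0 (B) by series/parallel combination:
  Rp1 = R1 ‖ R2 ‖ R3 (parallel, all between nodes 0 and 1) = 1/(1/1000 + 1/2.2 + 1/1.2) = 0.7759 Ω
R_th = 0.7759 Ω

Final answer: V_th = 0.01862 V, R_th = 0.7759 Ω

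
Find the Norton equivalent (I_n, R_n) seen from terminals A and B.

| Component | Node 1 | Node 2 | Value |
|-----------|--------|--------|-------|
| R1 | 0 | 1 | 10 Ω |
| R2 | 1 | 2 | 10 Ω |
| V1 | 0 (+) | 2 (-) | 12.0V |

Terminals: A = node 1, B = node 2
Find the Thévenin equivalent first; then I_n = V_th/R_th and R_n = R_th.
Step 1 — V_th is the open-circuit voltage V_A - V_B (nothing connected across the terminals).
Nodal analysis, taking node 2 as the 0 V reference.
Source V1 fixes V_0 = 12 V.
KCL at each unknown node (sum of currents leaving = 0; resistances in Ω):
  Node 1: (V_1 - 12)/10 + (V_1 - 0)/10 = 0
Collecting terms: 0.2 × V_1 = 1.2  =>  V_1 = 6 V
V_th = V_1 - V_2 = 6 - 0 = 6 V
Step 2 — R_th: zero the source — replace V1 by a short circuit (node 2 merges into node 0) — and find the resistance seen between A (node 1) and B (node 0).
Reduce the network between node 1 (A) and node 0 (B) by series/parallel combination:
  Rp1 = R1 ‖ R2 (parallel, both between nodes 0 and 1) = 1/(1/10 + 1/10) = 5 Ω
R_th = 5 Ω
I_n = V_th/R_th = 6/5 = 1.2 A, and R_n = R_th = 5 Ω

Final answer: I_n = 1.2 A, R_n = 5 Ω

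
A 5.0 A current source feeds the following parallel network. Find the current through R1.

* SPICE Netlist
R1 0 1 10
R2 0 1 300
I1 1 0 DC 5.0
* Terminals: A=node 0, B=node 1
All resistors sit directly between nodes 0 and 1, so they are in parallel and share one voltage V; the full source current 5 A splits among them.
1/R_par = 1/10 + 1/300 = 0.1033 S  =>  R_par = 9.677 Ω
V = I × R_par = 5 × 9.677 = 48.39 V
I_R1 = V/R1 = 48.39/10 = 4.839 A

Final answer: 4.839 A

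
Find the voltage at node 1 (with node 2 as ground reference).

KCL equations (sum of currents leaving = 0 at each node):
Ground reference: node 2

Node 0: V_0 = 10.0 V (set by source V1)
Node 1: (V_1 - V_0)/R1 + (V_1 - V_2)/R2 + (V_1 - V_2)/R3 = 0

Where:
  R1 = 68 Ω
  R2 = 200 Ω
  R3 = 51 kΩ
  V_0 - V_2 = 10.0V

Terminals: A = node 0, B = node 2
Nodal analysis, taking node 2 as the 0 V reference.
Source V1 fixes V_0 = 10 V.
KCL at each unknown node (sum of currents leaving = 0; resistances in Ω):
  Node 1: (V_1 - 10)/68 + (V_1 - 0)/200 + (V_1 - 0)/51000 = 0
Collecting terms: 0.01973 × V_1 = 0.1471  =>  V_1 = 7.455 V
The requested potential is V_1 = 7.455 V.

Final answer: V_1 = 7.455 V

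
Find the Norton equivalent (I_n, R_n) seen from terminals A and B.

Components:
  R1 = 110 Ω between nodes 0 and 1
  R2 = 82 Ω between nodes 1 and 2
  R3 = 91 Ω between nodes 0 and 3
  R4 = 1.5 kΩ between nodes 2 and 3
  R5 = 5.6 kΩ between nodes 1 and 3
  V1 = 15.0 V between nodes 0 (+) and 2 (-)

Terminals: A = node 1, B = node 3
Find the Thévenin equivalent first; then I_n = V_th/R_th and R_n = R_th.
Step 1 — V_th is the open-circuit voltage V_A - V_B (nothing connected across the terminals).
Nodal analysis, taking node 2 as the 0 V reference.
Source V1 fixes V_0 = 15 V.
KCL at each unknown node (sum of currents leaving = 0; resistances in Ω):
  Node 1: (V_1 - 15)/110 + (V_1 - 0)/82 + (V_1 - V_3)/5600 = 0
  Node 3: (V_3 - 15)/91 + (V_3 - 0)/1500 + (V_3 - V_1)/5600 = 0
Collecting terms (coefficients in siemens):
  0.02146·V_1 - 0.0001786·V_3 = 0.1364
  0.01183·V_3 - 0.0001786·V_1 = 0.1648
Determinant D = (0.02146)(0.01183) - (-0.0001786)(-0.0001786) = 0.000254
V_1 = [(0.1364)(0.01183) - (-0.0001786)(0.1648)]/D = 6.47 V
V_3 = [(0.02146)(0.1648) - (0.1364)(-0.0001786)]/D = 14.03 V
V_th = V_1 - V_3 = 6.47 - 14.03 = -7.557 V
Step 2 — R_th: zero the source — replace V1 by a short circuit (node 2 merges into node 0) — and find the resistance seen between A (node 1) and B (node 3).
Reduce the network between node 1 (A) and node 3 (B) by series/parallel combination:
  Rp1 = R1 ‖ R2 (parallel, both between nodes 0 and 1) = 1/(1/110 + 1/82) = 46.98 Ω
  Rp2 = R3 ‖ R4 (parallel, both between nodes 0 and 3) = 1/(1/91 + 1/1500) = 85.8 Ω
  Rs1 = Rp1 + Rp2 (series, joined only at node 0) = 46.98 + 85.8 = 132.8 Ω
  Rp3 = R5 ‖ Rs1 (parallel, both between nodes 1 and 3) = 1/(1/5600 + 1/132.8) = 129.7 Ω
R_th = 129.7 Ω
I_n = V_th/R_th = -7.557/129.7 = -0.05826 A, and R_n = R_th = 129.7 Ω

Final answer: I_n = -0.05826 A, R_n = 129.7 Ω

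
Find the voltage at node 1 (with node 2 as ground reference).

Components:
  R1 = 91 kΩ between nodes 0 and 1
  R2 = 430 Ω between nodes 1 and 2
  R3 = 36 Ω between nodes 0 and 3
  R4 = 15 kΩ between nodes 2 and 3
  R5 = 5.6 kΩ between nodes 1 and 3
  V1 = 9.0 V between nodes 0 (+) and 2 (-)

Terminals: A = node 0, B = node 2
Nodal analysis, taking node 2 as the 0 V reference.
Source V1 fixes V_0 = 9 V.
KCL at each unknown node (sum of currents leaving = 0; resistances in Ω):
  Node 1: (V_1 - 9)/91000 + (V_1 - 0)/430 + (V_1 - V_3)/5600 = 0
  Node 3: (V_3 - 9)/36 + (V_3 - 0)/15000 + (V_3 - V_1)/5600 = 0
Collecting terms (coefficients in siemens):
  0.002515·V_1 - 0.0001786·V_3 = 0.0000989
  0.02802·V_3 - 0.0001786·V_1 = 0.25
Determinant D = (0.002515)(0.02802) - (-0.0001786)(-0.0001786) = 0.00007045
V_1 = [(0.0000989)(0.02802) - (-0.0001786)(0.25)]/D = 0.673 V
V_3 = [(0.002515)(0.25) - (0.0000989)(-0.0001786)]/D = 8.926 V
The requested potential is V_1 = 0.673 V.

Final answer: V_1 = 0.673 V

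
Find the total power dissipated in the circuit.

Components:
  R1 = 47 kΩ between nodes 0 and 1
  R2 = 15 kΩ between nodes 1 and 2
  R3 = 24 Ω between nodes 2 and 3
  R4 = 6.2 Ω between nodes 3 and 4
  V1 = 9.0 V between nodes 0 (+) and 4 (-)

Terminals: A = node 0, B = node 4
Nodal analysis, taking node 4 as the 0 V reference.
Source V1 fixes V_0 = 9 V.
KCL at each unknown node (sum of currents leaving = 0; resistances in Ω):
  Node 1: (V_1 - 9)/47000 + (V_1 - V_2)/15000 = 0
  Node 2: (V_2 - V_1)/15000 + (V_2 - V_3)/24 = 0
  Node 3: (V_3 - V_2)/24 + (V_3 - 0)/6.2 = 0
Collecting terms (coefficients in siemens):
  0.00008794·V_1 - 0.00006667·V_2 = 0.0001915
  0.04173·V_2 - 0.00006667·V_1 - 0.04167·V_3 = 0
  0.203·V_3 - 0.04167·V_2 = 0
Solving these 3 simultaneous equations (Gaussian elimination) gives:
  V_1 = 2.181 V, V_2 = 0.004382 V, V_3 = 0.0008996 V
Power in each resistor, P = (ΔV)²/R:
  P_R1 = (9 - 2.181)²/47000 = 0.0009894 W
  P_R2 = (2.181 - 0.004382)²/15000 = 0.0003158 W
  P_R3 = (0.004382 - 0.0008996)²/24 = 0.0000005052 W
  P_R4 = (0.0008996 - 0)²/6.2 = 0.0000001305 W
P_total = P_R1 + P_R2 + P_R3 + P_R4 = 0.001306 W

Final answer: 0.001306 W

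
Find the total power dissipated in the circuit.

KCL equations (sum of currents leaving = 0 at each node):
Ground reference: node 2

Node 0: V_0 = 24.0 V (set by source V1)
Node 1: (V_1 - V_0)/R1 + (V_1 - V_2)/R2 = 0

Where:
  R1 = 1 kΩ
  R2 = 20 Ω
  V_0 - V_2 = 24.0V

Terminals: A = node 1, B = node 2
Nodal analysis, taking node 2 as the 0 V reference.
Source V1 fixes V_0 = 24 V.
KCL at each unknown node (sum of currents leaving = 0; resistances in Ω):
  Node 1: (V_1 - 24)/1000 + (V_1 - 0)/20 = 0
Collecting terms: 0.051 × V_1 = 0.024  =>  V_1 = 0.4706 V
Power in each resistor, P = (ΔV)²/R:
  P_R1 = (24 - 0.4706)²/1000 = 0.5536 W
  P_R2 = (0.4706 - 0)²/20 = 0.01107 W
P_total = P_R1 + P_R2 = 0.5647 W

Final answer: 0.5647 W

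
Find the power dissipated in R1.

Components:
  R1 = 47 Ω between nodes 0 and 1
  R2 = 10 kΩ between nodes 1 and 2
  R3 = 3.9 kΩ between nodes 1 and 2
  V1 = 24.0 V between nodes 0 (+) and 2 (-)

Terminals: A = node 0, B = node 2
Nodal analysis, taking node 2 as the 0 V reference.
Source V1 fixes V_0 = 24 V.
KCL at each unknown node (sum of currents leaving = 0; resistances in Ω):
  Node 1: (V_1 - 24)/47 + (V_1 - 0)/10000 + (V_1 - 0)/3900 = 0
Collecting terms: 0.02163 × V_1 = 0.5106  =>  V_1 = 23.6 V
I_R1 = (V_0 - V_1)/R1 = (24 - 23.6)/47 = 0.008413 A
P_R1 = I_R1² × R1 = (0.008413)² × 47 = 0.003327 W

Final answer: 0.003327 W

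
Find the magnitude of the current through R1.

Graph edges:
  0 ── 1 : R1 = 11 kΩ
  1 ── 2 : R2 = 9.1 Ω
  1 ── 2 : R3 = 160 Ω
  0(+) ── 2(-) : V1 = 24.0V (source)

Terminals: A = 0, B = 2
Nodal analysis, taking node 2 as the 0 V reference.
Source V1 fixes V_0 = 24 V.
KCL at each unknown node (sum of currents leaving = 0; resistances in Ω):
  Node 1: (V_1 - 24)/11000 + (V_1 - 0)/9.1 + (V_1 - 0)/160 = 0
Collecting terms: 0.1162 × V_1 = 0.002182  =>  V_1 = 0.01877 V
I_R1 = (V_0 - V_1)/R1 = (24 - 0.01877)/11000 = 0.00218 A
|I_R1| = 0.00218 A

Final answer: |I_R1| = 0.00218 A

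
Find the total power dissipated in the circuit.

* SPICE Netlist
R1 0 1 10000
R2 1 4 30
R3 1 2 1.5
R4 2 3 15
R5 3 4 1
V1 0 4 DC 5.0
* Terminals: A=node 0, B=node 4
Nodal analysis, taking node 4 as the 0 V reference.
Source V1 fixes V_0 = 5 V.
KCL at each unknown node (sum of currents leaving = 0; resistances in Ω):
  Node 1: (V_1 - 5)/10000 + (V_1 - 0)/30 + (V_1 - V_2)/1.5 = 0
  Node 2: (V_2 - V_1)/1.5 + (V_2 - V_3)/15 = 0
  Node 3: (V_3 - V_2)/15 + (V_3 - 0)/1 = 0
Collecting terms (coefficients in siemens):
  0.7001·V_1 - 0.6667·V_2 = 0.0005
  0.7333·V_2 - 0.6667·V_1 - 0.06667·V_3 = 0
  1.067·V_3 - 0.06667·V_2 = 0
Solving these 3 simultaneous equations (Gaussian elimination) gives:
  V_1 = 0.00552 V, V_2 = 0.005047 V, V_3 = 0.0003154 V
Power in each resistor, P = (ΔV)²/R:
  P_R1 = (5 - 0.00552)²/10000 = 0.002494 W
  P_R2 = (0.00552 - 0)²/30 = 0.000001016 W
  P_R3 = (0.00552 - 0.005047)²/1.5 = 0.0000001493 W
  P_R4 = (0.005047 - 0.0003154)²/15 = 0.000001493 W
  P_R5 = (0.0003154 - 0)²/1 = 0.0000000995 W
P_total = P_R1 + P_R2 + P_R3 + P_R4 + P_R5 = 0.002497 W

Final answer: 0.002497 W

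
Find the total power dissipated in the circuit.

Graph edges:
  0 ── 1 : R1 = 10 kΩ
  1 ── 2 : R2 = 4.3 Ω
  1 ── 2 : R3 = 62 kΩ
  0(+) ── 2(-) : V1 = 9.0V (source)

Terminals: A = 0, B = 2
Nodal analysis, taking node 2 as the 0 V reference.
Source V1 fixes V_0 = 9 V.
KCL at each unknown node (sum of currents leaving = 0; resistances in Ω):
  Node 1: (V_1 - 9)/10000 + (V_1 - 0)/4.3 + (V_1 - 0)/62000 = 0
Collecting terms: 0.2327 × V_1 = 0.0009  =>  V_1 = 0.003868 V
Power in each resistor, P = (ΔV)²/R:
  P_R1 = (9 - 0.003868)²/10000 = 0.008093 W
  P_R2 = (0.003868 - 0)²/4.3 = 0.00000348 W
  P_R3 = (0.003868 - 0)²/62000 = 0.0000000002413 W
P_total = P_R1 + P_R2 + P_R3 = 0.008097 W

Final answer: 0.008097 W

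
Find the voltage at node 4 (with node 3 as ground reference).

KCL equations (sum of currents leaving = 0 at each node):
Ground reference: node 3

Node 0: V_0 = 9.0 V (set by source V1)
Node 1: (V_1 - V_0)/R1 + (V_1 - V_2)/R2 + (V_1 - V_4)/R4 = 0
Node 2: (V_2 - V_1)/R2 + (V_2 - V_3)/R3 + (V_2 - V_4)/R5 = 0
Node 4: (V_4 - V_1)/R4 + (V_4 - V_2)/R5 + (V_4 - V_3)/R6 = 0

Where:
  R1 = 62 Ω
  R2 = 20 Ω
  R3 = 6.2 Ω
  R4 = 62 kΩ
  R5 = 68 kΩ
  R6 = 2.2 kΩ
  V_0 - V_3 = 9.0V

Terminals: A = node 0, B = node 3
Nodal analysis, taking node 3 as the 0 V reference.
Source V1 fixes V_0 = 9 V.
KCL at each unknown node (sum of currents leaving = 0; resistances in Ω):
  Node 1: (V_1 - 9)/62 + (V_1 - V_2)/20 + (V_1 - V_4)/62000 = 0
  Node 2: (V_2 - V_1)/20 + (V_2 - 0)/6.2 + (V_2 - V_4)/68000 = 0
  Node 4: (V_4 - V_1)/62000 + (V_4 - V_2)/68000 + (V_4 - 0)/2200 = 0
Collecting terms (coefficients in siemens):
  0.06615·V_1 - 0.05·V_2 - 0.00001613·V_4 = 0.1452
  0.2113·V_2 - 0.05·V_1 - 0.00001471·V_4 = 0
  0.0004854·V_4 - 0.00001613·V_1 - 0.00001471·V_2 = 0
Solving these 3 simultaneous equations (Gaussian elimination) gives:
  V_1 = 2.673 V, V_2 = 0.6324 V, V_4 = 0.108 V
The requested potential is V_4 = 0.108 V.

Final answer: V_4 = 0.108 V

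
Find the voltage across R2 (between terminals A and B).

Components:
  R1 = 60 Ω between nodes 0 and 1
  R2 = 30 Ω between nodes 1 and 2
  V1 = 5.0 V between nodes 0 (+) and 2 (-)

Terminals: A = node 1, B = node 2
R1 and R2 are in series across V1 (node 0 → node 1 → node 2), and the output A–B is taken across R2, so this is a voltage divider.
Series current: I = V1/(R1 + R2) = 5/(60 + 30) = 5/90 = 0.05556 A
V_R2 = I × R2 = V1 × R2/(R1 + R2) = 5 × 30/90 = 1.667 V

Final answer: 1.667 V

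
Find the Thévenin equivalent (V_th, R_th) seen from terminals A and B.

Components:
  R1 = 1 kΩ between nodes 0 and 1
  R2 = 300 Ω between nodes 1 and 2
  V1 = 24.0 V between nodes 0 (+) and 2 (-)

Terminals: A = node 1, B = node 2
Step 1 — V_th is the open-circuit voltage V_A - V_B (nothing connected across the terminals).
Nodal analysis, taking node 2 as the 0 V reference.
Source V1 fixes V_0 = 24 V.
KCL at each unknown node (sum of currents leaving = 0; resistances in Ω):
  Node 1: (V_1 - 24)/1000 + (V_1 - 0)/300 = 0
Collecting terms: 0.004333 × V_1 = 0.024  =>  V_1 = 5.538 V
V_th = V_1 - V_2 = 5.538 - 0 = 5.538 V
Step 2 — R_th: zero the source — replace V1 by a short circuit (node 2 merges into node 0) — and find the resistance seen between A (node 1) and B (node 0).
Reduce the network between node 1 (A) and node 0 (B) by series/parallel combination:
  Rp1 = R1 ‖ R2 (parallel, both between nodes 0 and 1) = 1/(1/1000 + 1/300) = 230.8 Ω
R_th = 230.8 Ω

Final answer: V_th = 5.538 V, R_th = 230.8 Ω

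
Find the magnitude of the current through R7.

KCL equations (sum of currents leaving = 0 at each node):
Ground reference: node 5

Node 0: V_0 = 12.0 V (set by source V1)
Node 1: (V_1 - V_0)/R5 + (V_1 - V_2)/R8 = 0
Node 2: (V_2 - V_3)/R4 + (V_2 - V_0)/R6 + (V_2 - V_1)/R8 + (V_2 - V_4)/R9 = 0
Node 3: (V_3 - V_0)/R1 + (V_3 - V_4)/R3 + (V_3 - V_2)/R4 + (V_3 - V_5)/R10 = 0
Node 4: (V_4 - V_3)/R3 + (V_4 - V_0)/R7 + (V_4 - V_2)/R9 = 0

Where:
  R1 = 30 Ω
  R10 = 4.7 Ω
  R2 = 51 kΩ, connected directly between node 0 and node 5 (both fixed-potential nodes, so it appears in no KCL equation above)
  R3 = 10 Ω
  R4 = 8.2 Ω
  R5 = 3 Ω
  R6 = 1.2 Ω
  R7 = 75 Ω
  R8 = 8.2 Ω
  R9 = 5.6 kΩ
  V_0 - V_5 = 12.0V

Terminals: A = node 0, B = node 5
Nodal analysis, taking node 5 as the 0 V reference.
Source V1 fixes V_0 = 12 V.
KCL at each unknown node (sum of currents leaving = 0; resistances in Ω):
  Node 1: (V_1 - 12)/3 + (V_1 - V_2)/8.2 = 0
  Node 2: (V_2 - V_3)/8.2 + (V_2 - 12)/1.2 + (V_2 - V_1)/8.2 + (V_2 - V_4)/5600 = 0
  Node 3: (V_3 - 12)/30 + (V_3 - V_4)/10 + (V_3 - V_2)/8.2 + (V_3 - 0)/4.7 = 0
  Node 4: (V_4 - V_3)/10 + (V_4 - 12)/75 + (V_4 - V_2)/5600 = 0
Collecting terms (coefficients in siemens):
  0.4553·V_1 - 0.122·V_2 = 4
  1.077·V_2 - 0.122·V_1 - 0.122·V_3 - 0.0001786·V_4 = 10
  0.4681·V_3 - 0.122·V_2 - 0.1·V_4 = 0.4
  0.1135·V_4 - 0.0001786·V_2 - 0.1·V_3 = 0.16
Solving these 4 simultaneous equations (Gaussian elimination) gives:
  V_1 = 11.78 V, V_2 = 11.18 V, V_3 = 5.018 V, V_4 = 5.848 V
I_R7 = (V_0 - V_4)/R7 = (12 - 5.848)/75 = 0.08203 A
|I_R7| = 0.08203 A

Final answer: |I_R7| = 0.08203 A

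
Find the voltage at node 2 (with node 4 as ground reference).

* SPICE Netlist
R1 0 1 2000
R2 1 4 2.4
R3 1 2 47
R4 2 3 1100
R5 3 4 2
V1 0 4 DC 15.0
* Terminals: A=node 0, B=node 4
Nodal analysis, taking node 4 as the 0 V reference.
Source V1 fixes V_0 = 15 V.
KCL at each unknown node (sum of currents leaving = 0; resistances in Ω):
  Node 1: (V_1 - 15)/2000 + (V_1 - 0)/2.4 + (V_1 - V_2)/47 = 0
  Node 2: (V_2 - V_1)/47 + (V_2 - V_3)/1100 = 0
  Node 3: (V_3 - V_2)/1100 + (V_3 - 0)/2 = 0
Collecting terms (coefficients in siemens):
  0.4384·V_1 - 0.02128·V_2 = 0.0075
  0.02219·V_2 - 0.02128·V_1 - 0.0009091·V_3 = 0
  0.5009·V_3 - 0.0009091·V_2 = 0
Solving these 3 simultaneous equations (Gaussian elimination) gives:
  V_1 = 0.01794 V, V_2 = 0.01721 V, V_3 = 0.00003123 V
The requested potential is V_2 = 0.01721 V.

Final answer: V_2 = 0.01721 V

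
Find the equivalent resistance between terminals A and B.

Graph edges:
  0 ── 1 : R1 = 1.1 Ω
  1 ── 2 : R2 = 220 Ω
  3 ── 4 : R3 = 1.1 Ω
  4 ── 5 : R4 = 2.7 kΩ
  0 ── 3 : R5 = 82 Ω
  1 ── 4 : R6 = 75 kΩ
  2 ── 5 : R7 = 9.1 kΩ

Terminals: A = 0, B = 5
The network is not a plain series/parallel combination. Inject a 1 A test current into terminal A (node 0) and return it from terminal B (node 5); then R_eq = V_A / (1 A).
Nodal analysis, taking node 5 as the 0 V reference.
Current source I_test pushes 1 A into node 0 and draws it out of node 5.
KCL at each unknown node (sum of currents leaving = 0; resistances in Ω):
  Node 0: (V_0 - V_1)/1.1 + (V_0 - V_3)/82 - 1 = 0
  Node 1: (V_1 - V_0)/1.1 + (V_1 - V_2)/220 + (V_1 - V_4)/75000 = 0
  Node 2: (V_2 - V_1)/220 + (V_2 - 0)/9100 = 0
  Node 3: (V_3 - V_0)/82 + (V_3 - V_4)/1.1 = 0
  Node 4: (V_4 - V_1)/75000 + (V_4 - V_3)/1.1 + (V_4 - 0)/2700 = 0
Collecting terms (coefficients in siemens):
  0.9213·V_0 - 0.9091·V_1 - 0.0122·V_3 = 1
  0.9136·V_1 - 0.9091·V_0 - 0.004545·V_2 - 0.00001333·V_4 = 0
  0.004655·V_2 - 0.004545·V_1 = 0
  0.9213·V_3 - 0.0122·V_0 - 0.9091·V_4 = 0
  0.9095·V_4 - 0.00001333·V_1 - 0.9091·V_3 = 0
Solving these 5 simultaneous equations (Gaussian elimination) gives:
  V_0 = 2143 V, V_1 = 2143 V, V_2 = 2092 V, V_3 = 2080 V
  V_4 = 2079 V
R_eq = V_0 / 1 A = 2143 Ω = 2.143 kΩ

Final answer: 2.143 kΩ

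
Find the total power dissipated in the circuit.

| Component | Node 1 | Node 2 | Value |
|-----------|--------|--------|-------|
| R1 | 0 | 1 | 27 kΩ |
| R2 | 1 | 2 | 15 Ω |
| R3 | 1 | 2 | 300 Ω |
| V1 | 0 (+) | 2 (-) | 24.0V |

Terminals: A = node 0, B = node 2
Nodal analysis, taking node 2 as the 0 V reference.
Source V1 fixes V_0 = 24 V.
KCL at each unknown node (sum of currents leaving = 0; resistances in Ω):
  Node 1: (V_1 - 24)/27000 + (V_1 - 0)/15 + (V_1 - 0)/300 = 0
Collecting terms: 0.07004 × V_1 = 0.0008889  =>  V_1 = 0.01269 V
Power in each resistor, P = (ΔV)²/R:
  P_R1 = (24 - 0.01269)²/27000 = 0.02131 W
  P_R2 = (0.01269 - 0)²/15 = 0.00001074 W
  P_R3 = (0.01269 - 0)²/300 = 0.0000005369 W
P_total = P_R1 + P_R2 + P_R3 = 0.02132 W

Final answer: 0.02132 W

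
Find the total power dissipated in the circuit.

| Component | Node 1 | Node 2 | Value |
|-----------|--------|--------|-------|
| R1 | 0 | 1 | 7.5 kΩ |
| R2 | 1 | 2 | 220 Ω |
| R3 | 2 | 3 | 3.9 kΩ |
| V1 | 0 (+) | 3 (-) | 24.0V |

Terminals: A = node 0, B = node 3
Nodal analysis, taking node 3 as the 0 V reference.
Source V1 fixes V_0 = 24 V.
KCL at each unknown node (sum of currents leaving = 0; resistances in Ω):
  Node 1: (V_1 - 24)/7500 + (V_1 - V_2)/220 = 0
  Node 2: (V_2 - V_1)/220 + (V_2 - 0)/3900 = 0
Collecting terms (coefficients in siemens):
  0.004679·V_1 - 0.004545·V_2 = 0.0032
  0.004802·V_2 - 0.004545·V_1 = 0
Determinant D = (0.004679)(0.004802) - (-0.004545)(-0.004545) = 0.000001806
V_1 = [(0.0032)(0.004802) - (-0.004545)(0)]/D = 8.509 V
V_2 = [(0.004679)(0) - (0.0032)(-0.004545)]/D = 8.055 V
Power in each resistor, P = (ΔV)²/R:
  P_R1 = (24 - 8.509)²/7500 = 0.03199 W
  P_R2 = (8.509 - 8.055)²/220 = 0.0009385 W
  P_R3 = (8.055 - 0)²/3900 = 0.01664 W
P_total = P_R1 + P_R2 + P_R3 = 0.04957 W

Final answer: 0.04957 W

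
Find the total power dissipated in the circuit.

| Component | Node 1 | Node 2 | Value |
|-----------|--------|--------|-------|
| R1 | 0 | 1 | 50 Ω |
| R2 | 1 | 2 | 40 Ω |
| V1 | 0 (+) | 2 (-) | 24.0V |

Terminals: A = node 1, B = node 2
Nodal analysis, taking node 2 as the 0 V reference.
Source V1 fixes V_0 = 24 V.
KCL at each unknown node (sum of currents leaving = 0; resistances in Ω):
  Node 1: (V_1 - 24)/50 + (V_1 - 0)/40 = 0
Collecting terms: 0.045 × V_1 = 0.48  =>  V_1 = 10.67 V
Power in each resistor, P = (ΔV)²/R:
  P_R1 = (24 - 10.67)²/50 = 3.556 W
  P_R2 = (10.67 - 0)²/40 = 2.844 W
P_total = P_R1 + P_R2 = 6.4 W

Final answer: 6.4 W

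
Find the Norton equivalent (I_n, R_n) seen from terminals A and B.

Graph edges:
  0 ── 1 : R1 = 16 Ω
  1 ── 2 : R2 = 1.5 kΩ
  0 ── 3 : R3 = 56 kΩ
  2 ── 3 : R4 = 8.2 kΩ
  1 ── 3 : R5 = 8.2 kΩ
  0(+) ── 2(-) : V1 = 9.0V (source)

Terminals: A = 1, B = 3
Find the Thévenin equivalent first; then I_n = V_th/R_th and R_n = R_th.
Step 1 — V_th is the open-circuit voltage V_A - V_B (nothing connected across the terminals).
Nodal analysis, taking node 2 as the 0 V reference.
Source V1 fixes V_0 = 9 V.
KCL at each unknown node (sum of currents leaving = 0; resistances in Ω):
  Node 1: (V_1 - 9)/16 + (V_1 - 0)/1500 + (V_1 - V_3)/8200 = 0
  Node 3: (V_3 - 9)/56000 + (V_3 - 0)/8200 + (V_3 - V_1)/8200 = 0
Collecting terms (coefficients in siemens):
  0.06329·V_1 - 0.000122·V_3 = 0.5625
  0.0002618·V_3 - 0.000122·V_1 = 0.0001607
Determinant D = (0.06329)(0.0002618) - (-0.000122)(-0.000122) = 0.00001655
V_1 = [(0.5625)(0.0002618) - (-0.000122)(0.0001607)]/D = 8.897 V
V_3 = [(0.06329)(0.0001607) - (0.5625)(-0.000122)]/D = 4.759 V
V_th = V_1 - V_3 = 8.897 - 4.759 = 4.138 V
Step 2 — R_th: zero the source — replace V1 by a short circuit (node 2 merges into node 0) — and find the resistance seen between A (node 1) and B (node 3).
Reduce the network between node 1 (A) and node 3 (B) by series/parallel combination:
  Rp1 = R1 ‖ R2 (parallel, both between nodes 0 and 1) = 1/(1/16 + 1/1500) = 15.83 Ω
  Rp2 = R3 ‖ R4 (parallel, both between nodes 0 and 3) = 1/(1/56000 + 1/8200) = 7153 Ω
  Rs1 = Rp1 + Rp2 (series, joined only at node 0) = 15.83 + 7153 = 7168 Ω
  Rp3 = R5 ‖ Rs1 (parallel, both between nodes 1 and 3) = 1/(1/8200 + 1/7168) = 3825 Ω
R_th = 3.825 kΩ
I_n = V_th/R_th = 4.138/3825 = 0.001082 A, and R_n = R_th = 3.825 kΩ

Final answer: I_n = 0.001082 A, R_n = 3.825 kΩ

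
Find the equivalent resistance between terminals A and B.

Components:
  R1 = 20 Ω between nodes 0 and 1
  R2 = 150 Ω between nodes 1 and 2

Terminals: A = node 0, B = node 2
Reduce the network between node 0 (A) and node 2 (B) by series/parallel combination:
  Rs1 = R1 + R2 (series, joined only at node 1) = 20 + 150 = 170 Ω
R_eq = 170 Ω

Final answer: 170 Ω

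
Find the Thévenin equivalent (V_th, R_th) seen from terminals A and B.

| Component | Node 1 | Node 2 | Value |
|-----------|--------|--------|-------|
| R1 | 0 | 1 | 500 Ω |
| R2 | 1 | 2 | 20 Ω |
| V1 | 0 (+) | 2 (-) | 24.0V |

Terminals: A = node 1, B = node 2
Step 1 — V_th is the open-circuit voltage V_A - V_B (nothing connected across the terminals).
Nodal analysis, taking node 2 as the 0 V reference.
Source V1 fixes V_0 = 24 V.
KCL at each unknown node (sum of currents leaving = 0; resistances in Ω):
  Node 1: (V_1 - 24)/500 + (V_1 - 0)/20 = 0
Collecting terms: 0.052 × V_1 = 0.048  =>  V_1 = 0.9231 V
V_th = V_1 - V_2 = 0.9231 - 0 = 0.9231 V
Step 2 — R_th: zero the source — replace V1 by a short circuit (node 2 merges into node 0) — and find the resistance seen between A (node 1) and B (node 0).
Reduce the network between node 1 (A) and node 0 (B) by series/parallel combination:
  Rp1 = R1 ‖ R2 (parallel, both between nodes 0 and 1) = 1/(1/500 + 1/20) = 19.23 Ω
R_th = 19.23 Ω

Final answer: V_th = 0.9231 V, R_th = 19.23 Ω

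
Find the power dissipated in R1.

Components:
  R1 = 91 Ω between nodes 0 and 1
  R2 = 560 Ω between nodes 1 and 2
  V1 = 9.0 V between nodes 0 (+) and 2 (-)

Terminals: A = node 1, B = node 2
Nodal analysis, taking node 2 as the 0 V reference.
Source V1 fixes V_0 = 9 V.
KCL at each unknown node (sum of currents leaving = 0; resistances in Ω):
  Node 1: (V_1 - 9)/91 + (V_1 - 0)/560 = 0
Collecting terms: 0.01277 × V_1 = 0.0989  =>  V_1 = 7.742 V
I_R1 = (V_0 - V_1)/R1 = (9 - 7.742)/91 = 0.01382 A
P_R1 = I_R1² × R1 = (0.01382)² × 91 = 0.01739 W

Final answer: 0.01739 W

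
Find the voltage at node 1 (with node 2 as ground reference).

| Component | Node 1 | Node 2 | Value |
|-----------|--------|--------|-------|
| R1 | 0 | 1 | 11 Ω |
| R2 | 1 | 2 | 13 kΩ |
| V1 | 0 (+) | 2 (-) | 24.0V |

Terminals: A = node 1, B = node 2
Nodal analysis, taking node 2 as the 0 V reference.
Source V1 fixes V_0 = 24 V.
KCL at each unknown node (sum of currents leaving = 0; resistances in Ω):
  Node 1: (V_1 - 24)/11 + (V_1 - 0)/13000 = 0
Collecting terms: 0.09099 × V_1 = 2.182  =>  V_1 = 23.98 V
The requested potential is V_1 = 23.98 V.

Final answer: V_1 = 23.98 V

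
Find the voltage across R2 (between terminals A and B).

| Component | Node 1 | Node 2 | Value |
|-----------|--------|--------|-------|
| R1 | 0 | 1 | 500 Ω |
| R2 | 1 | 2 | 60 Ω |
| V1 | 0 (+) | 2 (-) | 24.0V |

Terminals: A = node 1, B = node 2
R1 and R2 are in series across V1 (node 0 → node 1 → node 2), and the output A–B is taken across R2, so this is a voltage divider.
Series current: I = V1/(R1 + R2) = 24/(500 + 60) = 24/560 = 0.04286 A
V_R2 = I × R2 = V1 × R2/(R1 + R2) = 24 × 60/560 = 2.571 V

Final answer: 2.571 V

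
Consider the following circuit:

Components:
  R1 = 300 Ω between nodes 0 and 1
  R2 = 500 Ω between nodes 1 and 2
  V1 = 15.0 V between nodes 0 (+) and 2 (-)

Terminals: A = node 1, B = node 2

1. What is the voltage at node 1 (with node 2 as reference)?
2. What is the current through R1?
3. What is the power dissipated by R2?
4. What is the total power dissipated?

Nodal analysis, taking node 2 as the 0 V reference.
Source V1 fixes V_0 = 15 V.
KCL at each unknown node (sum of currents leaving = 0; resistances in Ω):
  Node 1: (V_1 - 15)/300 + (V_1 - 0)/500 = 0
Collecting terms: 0.005333 × V_1 = 0.05  =>  V_1 = 9.375 V
Part 1:
  Read off the nodal solution: V_1 = 9.375 V
Part 2:
  I_R1 = (V_0 - V_1)/R1 = (15 - 9.375)/300 = 0.01875 A
  Magnitude: I_R1 = 0.01875 A
Part 3:
  I_R2 = (V_1 - V_2)/R2 = (9.375 - 0)/500 = 0.01875 A
  P_R2 = I_R2² × R2 = (0.01875)² × 500 = 0.1758 W
Part 4:
  Power in each resistor, P = (ΔV)²/R:
    P_R1 = (15 - 9.375)²/300 = 0.1055 W
    P_R2 = (9.375 - 0)²/500 = 0.1758 W
  P_total = P_R1 + P_R2 = 0.2812 W

Final answers:
1. V_1 = 9.375 V
2. I_R1 = 0.01875 A
3. P_R2 = 0.1758 W
4. P_total = 0.2812 W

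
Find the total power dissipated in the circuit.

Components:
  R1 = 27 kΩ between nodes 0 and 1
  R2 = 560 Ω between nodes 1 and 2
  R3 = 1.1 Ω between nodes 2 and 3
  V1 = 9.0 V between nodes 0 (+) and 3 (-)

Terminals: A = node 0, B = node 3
Nodal analysis, taking node 3 as the 0 V reference.
Source V1 fixes V_0 = 9 V.
KCL at each unknown node (sum of currents leaving = 0; resistances in Ω):
  Node 1: (V_1 - 9)/27000 + (V_1 - V_2)/560 = 0
  Node 2: (V_2 - V_1)/560 + (V_2 - 0)/1.1 = 0
Collecting terms (coefficients in siemens):
  0.001823·V_1 - 0.001786·V_2 = 0.0003333
  0.9109·V_2 - 0.001786·V_1 = 0
Determinant D = (0.001823)(0.9109) - (-0.001786)(-0.001786) = 0.001657
V_1 = [(0.0003333)(0.9109) - (-0.001786)(0)]/D = 0.1832 V
V_2 = [(0.001823)(0) - (0.0003333)(-0.001786)]/D = 0.0003592 V
Power in each resistor, P = (ΔV)²/R:
  P_R1 = (9 - 0.1832)²/27000 = 0.002879 W
  P_R2 = (0.1832 - 0.0003592)²/560 = 0.00005971 W
  P_R3 = (0.0003592 - 0)²/1.1 = 0.0000001173 W
P_total = P_R1 + P_R2 + P_R3 = 0.002939 W

Final answer: 0.002939 W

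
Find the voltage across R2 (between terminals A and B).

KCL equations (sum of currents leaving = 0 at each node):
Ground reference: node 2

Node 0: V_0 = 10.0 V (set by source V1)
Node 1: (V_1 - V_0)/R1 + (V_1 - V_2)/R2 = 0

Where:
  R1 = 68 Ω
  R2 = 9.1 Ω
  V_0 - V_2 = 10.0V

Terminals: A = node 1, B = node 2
R1 and R2 are in series across V1 (node 0 → node 1 → node 2), and the output A–B is taken across R2, so this is a voltage divider.
Series current: I = V1/(R1 + R2) = 10/(68 + 9.1) = 10/77.1 = 0.1297 A
V_R2 = I × R2 = V1 × R2/(R1 + R2) = 10 × 9.1/77.1 = 1.18 V

Final answer: 1.18 V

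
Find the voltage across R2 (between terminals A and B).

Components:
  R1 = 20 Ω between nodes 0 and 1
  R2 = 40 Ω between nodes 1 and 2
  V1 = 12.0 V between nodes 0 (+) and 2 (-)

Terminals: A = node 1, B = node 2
R1 and R2 are in series across V1 (node 0 → node 1 → node 2), and the output A–B is taken across R2, so this is a voltage divider.
Series current: I = V1/(R1 + R2) = 12/(20 + 40) = 12/60 = 0.2 A
V_R2 = I × R2 = V1 × R2/(R1 + R2) = 12 × 40/60 = 8 V

Final answer: 8 V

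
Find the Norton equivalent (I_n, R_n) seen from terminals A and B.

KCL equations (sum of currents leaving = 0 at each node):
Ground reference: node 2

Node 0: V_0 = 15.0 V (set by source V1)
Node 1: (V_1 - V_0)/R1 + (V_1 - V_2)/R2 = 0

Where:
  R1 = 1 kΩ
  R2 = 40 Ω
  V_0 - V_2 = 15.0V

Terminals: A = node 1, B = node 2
Find the Thévenin equivalent first; then I_n = V_th/R_th and R_n = R_th.
Step 1 — V_th is the open-circuit voltage V_A - V_B (nothing connected across the terminals).
Nodal analysis, taking node 2 as the 0 V reference.
Source V1 fixes V_0 = 15 V.
KCL at each unknown node (sum of currents leaving = 0; resistances in Ω):
  Node 1: (V_1 - 15)/1000 + (V_1 - 0)/40 = 0
Collecting terms: 0.026 × V_1 = 0.015  =>  V_1 = 0.5769 V
V_th = V_1 - V_2 = 0.5769 - 0 = 0.5769 V
Step 2 — R_th: zero the source — replace V1 by a short circuit (node 2 merges into node 0) — and find the resistance seen between A (node 1) and B (node 0).
Reduce the network between node 1 (A) and node 0 (B) by series/parallel combination:
  Rp1 = R1 ‖ R2 (parallel, both between nodes 0 and 1) = 1/(1/1000 + 1/40) = 38.46 Ω
R_th = 38.46 Ω
I_n = V_th/R_th = 0.5769/38.46 = 0.015 A, and R_n = R_th = 38.46 Ω

Final answer: I_n = 0.015 A, R_n = 38.46 Ω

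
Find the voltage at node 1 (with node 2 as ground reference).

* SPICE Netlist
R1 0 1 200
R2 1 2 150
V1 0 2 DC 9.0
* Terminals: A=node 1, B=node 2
Nodal analysis, taking node 2 as the 0 V reference.
Source V1 fixes V_0 = 9 V.
KCL at each unknown node (sum of currents leaving = 0; resistances in Ω):
  Node 1: (V_1 - 9)/200 + (V_1 - 0)/150 = 0
Collecting terms: 0.01167 × V_1 = 0.045  =>  V_1 = 3.857 V
The requested potential is V_1 = 3.857 V.

Final answer: V_1 = 3.857 V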